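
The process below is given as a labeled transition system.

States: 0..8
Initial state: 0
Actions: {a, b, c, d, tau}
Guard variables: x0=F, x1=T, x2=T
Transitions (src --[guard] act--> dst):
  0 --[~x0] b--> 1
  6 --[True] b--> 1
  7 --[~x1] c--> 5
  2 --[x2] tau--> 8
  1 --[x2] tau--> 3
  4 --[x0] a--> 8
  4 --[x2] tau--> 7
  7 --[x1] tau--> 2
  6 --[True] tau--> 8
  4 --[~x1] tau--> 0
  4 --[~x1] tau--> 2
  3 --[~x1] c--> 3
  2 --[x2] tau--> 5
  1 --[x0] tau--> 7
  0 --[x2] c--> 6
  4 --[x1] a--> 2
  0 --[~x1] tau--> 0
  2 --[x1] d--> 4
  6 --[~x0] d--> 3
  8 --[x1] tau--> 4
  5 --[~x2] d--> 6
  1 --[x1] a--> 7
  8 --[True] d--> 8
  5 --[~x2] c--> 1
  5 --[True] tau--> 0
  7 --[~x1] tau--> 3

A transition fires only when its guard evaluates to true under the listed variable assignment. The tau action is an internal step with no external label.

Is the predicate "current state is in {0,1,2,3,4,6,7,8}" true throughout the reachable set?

Answer: INVARIANT VIOLATED at state 5

Analysis:
Safe = {0,1,2,3,4,6,7,8}
Reachable = {0,1,2,3,4,5,6,7,8}
  0: safe
  1: safe
  2: safe
  3: safe
  4: safe
  5: outside
  6: safe
  7: safe
  8: safe
witness against invariant: b·a·tau·tau → 5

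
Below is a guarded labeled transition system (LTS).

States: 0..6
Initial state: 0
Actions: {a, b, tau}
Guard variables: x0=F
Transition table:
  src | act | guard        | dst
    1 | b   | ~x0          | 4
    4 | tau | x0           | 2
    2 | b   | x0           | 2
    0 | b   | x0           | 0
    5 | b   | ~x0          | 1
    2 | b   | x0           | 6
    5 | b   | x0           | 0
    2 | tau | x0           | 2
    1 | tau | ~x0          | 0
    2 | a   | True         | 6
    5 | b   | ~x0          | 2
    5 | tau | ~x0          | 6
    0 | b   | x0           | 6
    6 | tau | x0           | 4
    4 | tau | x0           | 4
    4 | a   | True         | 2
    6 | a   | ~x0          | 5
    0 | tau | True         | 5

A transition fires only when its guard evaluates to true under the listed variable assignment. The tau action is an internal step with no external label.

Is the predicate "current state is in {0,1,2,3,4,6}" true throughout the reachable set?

Inv-set: {0,1,2,3,4,6}
Reachable = {0,1,2,4,5,6}
  0: ok
  1: ok
  2: ok
  4: ok
  5: VIOLATES
  6: ok
counterexample path to 5: tau

Answer: INVARIANT VIOLATED at state 5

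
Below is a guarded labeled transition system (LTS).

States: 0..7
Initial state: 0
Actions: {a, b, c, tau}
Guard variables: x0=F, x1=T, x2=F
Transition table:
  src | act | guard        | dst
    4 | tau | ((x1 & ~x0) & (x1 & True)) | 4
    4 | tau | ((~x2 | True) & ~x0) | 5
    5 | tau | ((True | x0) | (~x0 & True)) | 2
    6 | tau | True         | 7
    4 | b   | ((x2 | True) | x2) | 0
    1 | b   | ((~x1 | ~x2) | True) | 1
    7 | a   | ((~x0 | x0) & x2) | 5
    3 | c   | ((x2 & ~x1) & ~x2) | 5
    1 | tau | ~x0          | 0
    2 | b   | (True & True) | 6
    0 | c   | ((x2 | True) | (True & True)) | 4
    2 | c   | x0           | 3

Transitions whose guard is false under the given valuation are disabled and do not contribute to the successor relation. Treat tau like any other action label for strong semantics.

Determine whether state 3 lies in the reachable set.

Guard filter leaves 9 enabled edge(s).
Layer 0: {0}
Layer 1: {4}  total {0,4}
Layer 2: {5}  total {0,4,5}
Layer 3: {2}  total {0,2,4,5}
Layer 4: {6}  total {0,2,4,5,6}
Layer 5: {7}  total {0,2,4,5,6,7}
R = {0,2,4,5,6,7}

Answer: UNREACHABLE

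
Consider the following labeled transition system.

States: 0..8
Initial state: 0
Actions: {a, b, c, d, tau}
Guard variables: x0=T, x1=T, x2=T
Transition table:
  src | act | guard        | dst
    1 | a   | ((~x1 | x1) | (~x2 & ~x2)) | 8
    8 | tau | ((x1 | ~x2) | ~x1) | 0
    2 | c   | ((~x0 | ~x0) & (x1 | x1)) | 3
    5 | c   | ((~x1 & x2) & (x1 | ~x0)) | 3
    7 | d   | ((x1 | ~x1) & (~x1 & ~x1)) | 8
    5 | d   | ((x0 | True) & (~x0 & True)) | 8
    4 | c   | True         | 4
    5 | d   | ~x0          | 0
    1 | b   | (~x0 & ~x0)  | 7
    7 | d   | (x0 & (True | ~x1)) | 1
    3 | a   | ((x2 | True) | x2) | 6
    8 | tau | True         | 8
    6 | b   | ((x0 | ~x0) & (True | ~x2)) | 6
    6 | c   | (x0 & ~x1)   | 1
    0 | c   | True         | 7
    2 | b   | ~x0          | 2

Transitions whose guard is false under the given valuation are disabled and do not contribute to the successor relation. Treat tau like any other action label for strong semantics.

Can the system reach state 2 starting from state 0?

After dropping false guards: 8 live edges.
depth 0: {0}
depth 1: {7}  total {0,7}
depth 2: {1}  total {0,1,7}
depth 3: {8}  total {0,1,7,8}
Reach set: {0,1,7,8}

Answer: UNREACHABLE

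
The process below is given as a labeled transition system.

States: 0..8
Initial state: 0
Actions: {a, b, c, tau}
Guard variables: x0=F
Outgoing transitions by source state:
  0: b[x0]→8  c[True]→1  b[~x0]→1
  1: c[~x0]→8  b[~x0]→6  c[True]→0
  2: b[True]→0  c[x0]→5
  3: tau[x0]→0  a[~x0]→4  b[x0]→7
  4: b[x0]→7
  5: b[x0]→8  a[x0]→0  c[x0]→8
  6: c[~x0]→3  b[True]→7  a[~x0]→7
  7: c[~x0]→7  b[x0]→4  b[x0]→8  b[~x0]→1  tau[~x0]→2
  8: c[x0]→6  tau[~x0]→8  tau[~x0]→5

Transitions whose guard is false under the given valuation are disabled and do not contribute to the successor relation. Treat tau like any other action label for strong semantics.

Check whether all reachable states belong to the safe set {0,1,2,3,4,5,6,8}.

Answer: INVARIANT VIOLATED at state 7

Analysis:
Safe = {0,1,2,3,4,5,6,8}
R = {0,1,2,3,4,5,6,7,8}
  0: safe
  1: safe
  2: safe
  3: safe
  4: safe
  5: safe
  6: safe
  7: VIOLATES
  8: safe
witness against invariant: c·b·b → 7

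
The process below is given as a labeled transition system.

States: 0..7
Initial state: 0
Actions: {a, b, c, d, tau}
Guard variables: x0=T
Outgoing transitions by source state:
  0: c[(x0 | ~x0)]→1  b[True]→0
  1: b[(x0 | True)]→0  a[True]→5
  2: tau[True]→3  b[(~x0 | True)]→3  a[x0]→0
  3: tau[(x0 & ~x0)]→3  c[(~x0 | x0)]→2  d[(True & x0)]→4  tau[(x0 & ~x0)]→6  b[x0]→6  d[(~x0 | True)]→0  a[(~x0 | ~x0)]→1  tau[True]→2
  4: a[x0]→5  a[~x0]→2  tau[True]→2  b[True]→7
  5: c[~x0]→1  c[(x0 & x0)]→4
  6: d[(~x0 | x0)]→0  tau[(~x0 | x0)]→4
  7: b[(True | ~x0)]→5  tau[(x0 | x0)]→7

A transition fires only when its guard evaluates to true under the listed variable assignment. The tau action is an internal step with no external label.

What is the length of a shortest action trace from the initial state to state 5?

Answer: 2

Trace:
Layered search for 5:
  depth 0: {0}
  depth 1: {1}
  depth 2: {5}
5 enters at depth 2; path c·a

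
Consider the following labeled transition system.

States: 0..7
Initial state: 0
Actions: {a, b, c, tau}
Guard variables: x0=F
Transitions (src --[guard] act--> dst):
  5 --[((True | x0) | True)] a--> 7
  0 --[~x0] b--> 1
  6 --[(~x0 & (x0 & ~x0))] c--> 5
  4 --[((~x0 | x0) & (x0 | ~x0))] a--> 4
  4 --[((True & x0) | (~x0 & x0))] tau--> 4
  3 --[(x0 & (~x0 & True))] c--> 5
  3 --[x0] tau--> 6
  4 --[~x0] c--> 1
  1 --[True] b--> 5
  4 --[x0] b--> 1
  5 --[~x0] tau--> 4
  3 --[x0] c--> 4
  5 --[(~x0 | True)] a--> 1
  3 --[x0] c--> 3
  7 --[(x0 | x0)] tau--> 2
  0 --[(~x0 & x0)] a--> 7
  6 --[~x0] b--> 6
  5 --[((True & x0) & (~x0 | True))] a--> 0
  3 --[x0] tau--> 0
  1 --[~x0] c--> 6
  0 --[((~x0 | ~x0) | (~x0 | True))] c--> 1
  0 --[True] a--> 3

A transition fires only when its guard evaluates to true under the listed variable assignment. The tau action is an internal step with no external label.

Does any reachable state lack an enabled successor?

Answer: DEADLOCK at state 3

Analysis:
R = {0,1,3,4,5,6,7}
  0: a→3  b→1  c→1  [deg 3]
  1: b→5  c→6  [deg 2]
  3: ∅  [STUCK]
  4: a→4  c→1  [deg 2]
  5: a→1  a→7  tau→4  [deg 3]
  6: b→6  [deg 1]
  7: ∅  [STUCK]
Path to 3: a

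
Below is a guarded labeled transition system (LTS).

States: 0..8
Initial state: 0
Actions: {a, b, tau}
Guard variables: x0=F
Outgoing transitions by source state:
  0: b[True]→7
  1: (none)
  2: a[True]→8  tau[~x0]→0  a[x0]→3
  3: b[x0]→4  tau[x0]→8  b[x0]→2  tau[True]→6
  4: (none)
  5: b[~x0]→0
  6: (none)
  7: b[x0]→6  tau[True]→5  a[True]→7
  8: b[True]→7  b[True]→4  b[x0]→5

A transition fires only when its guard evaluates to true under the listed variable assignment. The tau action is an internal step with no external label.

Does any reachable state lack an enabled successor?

R = {0,5,7}
  0: b→7  [1 out]
  5: b→0  [1 out]
  7: a→7  tau→5  [2 out]

Answer: DEADLOCK-FREE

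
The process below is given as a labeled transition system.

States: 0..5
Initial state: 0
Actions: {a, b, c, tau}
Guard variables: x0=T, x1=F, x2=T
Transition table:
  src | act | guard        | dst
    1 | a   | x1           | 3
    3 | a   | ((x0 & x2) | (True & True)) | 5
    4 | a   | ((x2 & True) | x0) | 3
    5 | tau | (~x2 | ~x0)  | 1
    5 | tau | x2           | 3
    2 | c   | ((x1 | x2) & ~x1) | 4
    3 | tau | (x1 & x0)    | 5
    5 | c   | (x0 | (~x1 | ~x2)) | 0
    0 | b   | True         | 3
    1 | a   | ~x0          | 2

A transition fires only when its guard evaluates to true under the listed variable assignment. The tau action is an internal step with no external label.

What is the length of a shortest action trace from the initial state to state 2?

Layered search for 2:
  L0 = {0}
  L1 = {3}
  L2 = {5}
2 never appears.

Answer: UNREACHABLE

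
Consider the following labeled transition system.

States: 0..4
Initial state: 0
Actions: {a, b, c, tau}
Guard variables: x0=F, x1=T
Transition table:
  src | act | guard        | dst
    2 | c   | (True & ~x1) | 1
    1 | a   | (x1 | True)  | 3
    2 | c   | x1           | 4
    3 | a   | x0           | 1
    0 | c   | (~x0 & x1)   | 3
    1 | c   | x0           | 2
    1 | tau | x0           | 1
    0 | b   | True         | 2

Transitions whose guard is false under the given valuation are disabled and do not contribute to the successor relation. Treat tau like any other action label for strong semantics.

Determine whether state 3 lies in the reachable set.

Answer: REACHABLE

Working:
Guard filter leaves 4 enabled edge(s).
Layer 0: {0}
Layer 1: {2,3}  cumulative {0,2,3}
Layer 2: {4}  cumulative {0,2,3,4}
R = {0,2,3,4}
Path to 3: c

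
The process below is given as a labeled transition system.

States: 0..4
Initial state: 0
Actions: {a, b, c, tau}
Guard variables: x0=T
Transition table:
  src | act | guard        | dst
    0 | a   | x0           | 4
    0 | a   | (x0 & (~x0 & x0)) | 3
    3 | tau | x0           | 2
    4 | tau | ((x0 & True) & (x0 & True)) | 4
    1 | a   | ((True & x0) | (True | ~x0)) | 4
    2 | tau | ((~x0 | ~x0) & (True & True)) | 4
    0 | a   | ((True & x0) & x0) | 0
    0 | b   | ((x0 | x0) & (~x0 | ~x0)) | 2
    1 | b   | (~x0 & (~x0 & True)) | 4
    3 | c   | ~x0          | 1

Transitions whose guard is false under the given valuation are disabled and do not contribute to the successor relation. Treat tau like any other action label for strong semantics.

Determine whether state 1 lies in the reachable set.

Answer: UNREACHABLE

Trace:
Guard filter leaves 5 enabled edge(s).
L0 = {0}
L1 = {4}  now seen {0,4}
Reachable = {0,4}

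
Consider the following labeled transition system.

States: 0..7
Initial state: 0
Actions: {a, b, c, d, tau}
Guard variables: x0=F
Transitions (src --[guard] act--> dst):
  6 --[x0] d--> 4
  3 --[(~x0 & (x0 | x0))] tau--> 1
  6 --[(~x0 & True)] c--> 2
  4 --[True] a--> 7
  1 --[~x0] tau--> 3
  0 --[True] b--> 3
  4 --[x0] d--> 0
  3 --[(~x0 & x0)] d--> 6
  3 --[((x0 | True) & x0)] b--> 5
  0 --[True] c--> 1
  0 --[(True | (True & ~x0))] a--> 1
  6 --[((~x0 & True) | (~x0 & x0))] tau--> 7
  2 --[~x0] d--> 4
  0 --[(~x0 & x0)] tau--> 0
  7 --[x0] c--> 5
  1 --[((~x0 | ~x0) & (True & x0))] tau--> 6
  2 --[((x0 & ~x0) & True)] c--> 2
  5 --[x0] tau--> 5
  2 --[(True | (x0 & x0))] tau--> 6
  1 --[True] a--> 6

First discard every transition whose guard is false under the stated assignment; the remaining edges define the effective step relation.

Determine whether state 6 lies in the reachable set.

Answer: REACHABLE

Analysis:
After dropping false guards: 10 live edges.
Layer 0: {0}
Layer 1: {1,3}  now seen {0,1,3}
Layer 2: {6}  now seen {0,1,3,6}
Layer 3: {2,7}  now seen {0,1,2,3,6,7}
Layer 4: {4}  now seen {0,1,2,3,4,6,7}
R = {0,1,2,3,4,6,7}
Path to 6: c·a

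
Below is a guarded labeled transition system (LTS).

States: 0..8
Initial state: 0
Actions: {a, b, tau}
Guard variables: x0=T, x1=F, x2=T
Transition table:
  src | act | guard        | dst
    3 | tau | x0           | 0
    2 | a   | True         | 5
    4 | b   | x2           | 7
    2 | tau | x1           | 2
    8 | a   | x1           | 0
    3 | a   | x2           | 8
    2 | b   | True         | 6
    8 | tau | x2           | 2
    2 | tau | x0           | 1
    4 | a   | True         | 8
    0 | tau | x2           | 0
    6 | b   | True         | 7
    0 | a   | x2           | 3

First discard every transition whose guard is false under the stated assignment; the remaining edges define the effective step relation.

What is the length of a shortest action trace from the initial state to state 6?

Breadth-first toward 6:
  depth 0: {0}
  depth 1: {3}
  depth 2: {8}
  depth 3: {2}
  depth 4: {1,5,6}
6 enters at depth 4; path a·a·tau·b

Answer: 4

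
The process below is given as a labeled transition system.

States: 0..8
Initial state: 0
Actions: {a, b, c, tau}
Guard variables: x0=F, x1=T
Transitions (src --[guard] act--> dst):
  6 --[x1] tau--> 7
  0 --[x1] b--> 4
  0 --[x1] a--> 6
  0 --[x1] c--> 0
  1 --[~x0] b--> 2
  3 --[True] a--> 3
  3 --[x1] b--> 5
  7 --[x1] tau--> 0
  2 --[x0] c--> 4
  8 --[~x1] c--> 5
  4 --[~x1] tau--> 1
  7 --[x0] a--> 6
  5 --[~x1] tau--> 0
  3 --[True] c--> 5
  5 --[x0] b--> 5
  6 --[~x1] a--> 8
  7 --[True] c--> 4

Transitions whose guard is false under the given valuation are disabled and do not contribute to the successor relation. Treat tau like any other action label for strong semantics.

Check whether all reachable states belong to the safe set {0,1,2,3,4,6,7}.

Inv-set: {0,1,2,3,4,6,7}
Reachable = {0,4,6,7}
  0: ✓
  4: ✓
  6: ✓
  7: ✓

Answer: INVARIANT HOLDS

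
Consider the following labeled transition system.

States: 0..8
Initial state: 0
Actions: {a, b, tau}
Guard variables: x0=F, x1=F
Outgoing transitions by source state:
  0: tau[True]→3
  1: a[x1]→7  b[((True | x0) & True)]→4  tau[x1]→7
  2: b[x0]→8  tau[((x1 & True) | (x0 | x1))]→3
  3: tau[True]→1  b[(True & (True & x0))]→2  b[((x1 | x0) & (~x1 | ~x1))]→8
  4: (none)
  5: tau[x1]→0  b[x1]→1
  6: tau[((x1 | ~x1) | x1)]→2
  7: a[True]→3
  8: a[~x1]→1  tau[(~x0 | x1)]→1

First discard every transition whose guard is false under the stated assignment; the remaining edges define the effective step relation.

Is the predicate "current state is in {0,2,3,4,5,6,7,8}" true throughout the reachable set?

Answer: INVARIANT VIOLATED at state 1

Trace:
Allowed set {0,2,3,4,5,6,7,8}
Reach set: {0,1,3,4}
  0: ok
  1: VIOLATES
  3: ok
  4: ok
reach 1 via tau·tau — violates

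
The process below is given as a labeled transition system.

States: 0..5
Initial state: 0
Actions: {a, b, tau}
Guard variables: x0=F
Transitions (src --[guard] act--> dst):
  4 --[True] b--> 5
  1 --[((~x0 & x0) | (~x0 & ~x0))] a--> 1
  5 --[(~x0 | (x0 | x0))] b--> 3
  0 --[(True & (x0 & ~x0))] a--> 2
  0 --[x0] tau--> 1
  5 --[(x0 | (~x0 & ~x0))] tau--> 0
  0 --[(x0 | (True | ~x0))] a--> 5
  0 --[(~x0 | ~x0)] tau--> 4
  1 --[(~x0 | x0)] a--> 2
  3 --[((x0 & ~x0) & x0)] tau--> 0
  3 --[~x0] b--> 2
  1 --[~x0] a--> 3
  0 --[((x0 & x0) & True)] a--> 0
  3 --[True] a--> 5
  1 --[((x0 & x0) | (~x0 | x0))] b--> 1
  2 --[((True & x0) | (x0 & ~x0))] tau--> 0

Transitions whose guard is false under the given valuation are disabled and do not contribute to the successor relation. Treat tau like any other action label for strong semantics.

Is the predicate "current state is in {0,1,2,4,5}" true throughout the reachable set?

Answer: INVARIANT VIOLATED at state 3

Analysis:
Allowed set {0,1,2,4,5}
R = {0,2,3,4,5}
  0: ✓
  2: ✓
  3: outside
  4: ✓
  5: ✓
counterexample path to 3: a·b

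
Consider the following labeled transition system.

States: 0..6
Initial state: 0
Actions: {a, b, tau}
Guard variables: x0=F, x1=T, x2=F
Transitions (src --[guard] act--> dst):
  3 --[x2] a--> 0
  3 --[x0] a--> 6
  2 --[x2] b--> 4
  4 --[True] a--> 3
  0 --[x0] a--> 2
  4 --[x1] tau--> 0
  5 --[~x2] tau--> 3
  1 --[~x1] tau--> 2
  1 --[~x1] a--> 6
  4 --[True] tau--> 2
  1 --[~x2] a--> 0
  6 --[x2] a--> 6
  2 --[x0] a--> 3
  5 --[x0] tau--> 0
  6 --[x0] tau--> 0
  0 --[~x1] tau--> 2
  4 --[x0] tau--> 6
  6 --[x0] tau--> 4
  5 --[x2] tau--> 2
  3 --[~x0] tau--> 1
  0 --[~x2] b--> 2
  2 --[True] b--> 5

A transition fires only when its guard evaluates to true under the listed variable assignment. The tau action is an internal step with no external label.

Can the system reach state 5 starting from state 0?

Answer: REACHABLE

Working:
Guard filter leaves 8 enabled edge(s).
Layer 0: {0}
Layer 1: {2}  now seen {0,2}
Layer 2: {5}  now seen {0,2,5}
Layer 3: {3}  now seen {0,2,3,5}
Layer 4: {1}  now seen {0,1,2,3,5}
Reach set: {0,1,2,3,5}
witness 5: b·b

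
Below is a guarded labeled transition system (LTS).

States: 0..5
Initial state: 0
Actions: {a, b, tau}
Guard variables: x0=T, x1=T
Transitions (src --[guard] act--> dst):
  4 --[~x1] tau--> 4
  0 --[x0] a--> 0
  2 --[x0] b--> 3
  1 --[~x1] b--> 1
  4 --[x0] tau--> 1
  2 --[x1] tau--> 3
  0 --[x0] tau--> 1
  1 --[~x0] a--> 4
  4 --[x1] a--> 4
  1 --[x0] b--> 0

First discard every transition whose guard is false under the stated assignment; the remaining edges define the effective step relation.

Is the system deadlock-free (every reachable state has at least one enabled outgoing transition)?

Reachable = {0,1}
  0: a→0  tau→1  [deg 2]
  1: b→0  [deg 1]

Answer: DEADLOCK-FREE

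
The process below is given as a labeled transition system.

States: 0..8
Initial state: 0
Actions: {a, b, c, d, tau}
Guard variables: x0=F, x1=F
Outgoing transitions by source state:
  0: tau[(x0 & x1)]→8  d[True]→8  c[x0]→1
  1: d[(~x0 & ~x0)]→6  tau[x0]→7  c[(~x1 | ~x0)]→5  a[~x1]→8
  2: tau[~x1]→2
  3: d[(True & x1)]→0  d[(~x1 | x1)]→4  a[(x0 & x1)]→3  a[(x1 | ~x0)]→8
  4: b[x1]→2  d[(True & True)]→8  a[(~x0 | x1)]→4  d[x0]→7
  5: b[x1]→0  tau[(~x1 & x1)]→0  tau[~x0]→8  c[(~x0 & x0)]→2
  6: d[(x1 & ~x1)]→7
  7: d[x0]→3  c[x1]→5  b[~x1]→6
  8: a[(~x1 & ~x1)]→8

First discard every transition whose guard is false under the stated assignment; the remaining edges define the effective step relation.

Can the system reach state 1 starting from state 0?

12 transition(s) survive guard evaluation.
depth 0: {0}
depth 1: {8}  now seen {0,8}
Reachable = {0,8}

Answer: UNREACHABLE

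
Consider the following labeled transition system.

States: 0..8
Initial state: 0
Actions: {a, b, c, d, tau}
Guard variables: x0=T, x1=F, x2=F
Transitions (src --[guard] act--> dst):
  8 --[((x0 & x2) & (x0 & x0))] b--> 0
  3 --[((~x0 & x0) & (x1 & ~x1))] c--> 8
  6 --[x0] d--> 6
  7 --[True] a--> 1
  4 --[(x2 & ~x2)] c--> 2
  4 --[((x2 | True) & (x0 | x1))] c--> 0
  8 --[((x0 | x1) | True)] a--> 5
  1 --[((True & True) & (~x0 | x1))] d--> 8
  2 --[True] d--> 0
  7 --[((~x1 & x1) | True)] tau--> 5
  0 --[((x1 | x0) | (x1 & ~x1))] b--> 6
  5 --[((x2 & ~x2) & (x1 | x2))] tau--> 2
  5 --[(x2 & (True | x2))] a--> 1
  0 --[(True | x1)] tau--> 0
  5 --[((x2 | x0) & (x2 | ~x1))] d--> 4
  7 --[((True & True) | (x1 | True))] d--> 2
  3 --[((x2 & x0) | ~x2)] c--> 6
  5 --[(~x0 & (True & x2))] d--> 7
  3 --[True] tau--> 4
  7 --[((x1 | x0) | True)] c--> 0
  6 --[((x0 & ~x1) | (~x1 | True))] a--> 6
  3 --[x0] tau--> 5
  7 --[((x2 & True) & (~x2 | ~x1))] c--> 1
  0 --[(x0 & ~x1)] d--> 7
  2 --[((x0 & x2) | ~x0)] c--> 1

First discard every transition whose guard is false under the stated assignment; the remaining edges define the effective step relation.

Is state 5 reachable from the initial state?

Answer: REACHABLE

Analysis:
16 transition(s) survive guard evaluation.
depth 0: {0}
depth 1: {6,7}  total {0,6,7}
depth 2: {1,2,5}  total {0,1,2,5,6,7}
depth 3: {4}  total {0,1,2,4,5,6,7}
R = {0,1,2,4,5,6,7}
witness 5: d·tau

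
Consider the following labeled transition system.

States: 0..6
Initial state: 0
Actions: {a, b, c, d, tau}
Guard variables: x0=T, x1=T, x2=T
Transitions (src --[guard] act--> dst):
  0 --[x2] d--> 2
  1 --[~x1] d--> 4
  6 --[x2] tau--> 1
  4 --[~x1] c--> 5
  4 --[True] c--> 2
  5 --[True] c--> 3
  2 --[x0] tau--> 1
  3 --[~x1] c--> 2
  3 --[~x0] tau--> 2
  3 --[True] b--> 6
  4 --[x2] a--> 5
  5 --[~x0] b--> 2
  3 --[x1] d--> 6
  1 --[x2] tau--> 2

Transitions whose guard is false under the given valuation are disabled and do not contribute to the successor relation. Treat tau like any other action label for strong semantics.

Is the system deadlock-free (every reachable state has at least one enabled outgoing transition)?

R = {0,1,2}
  0: d→2  [1 exit(s)]
  1: tau→2  [1 exit(s)]
  2: tau→1  [1 exit(s)]

Answer: DEADLOCK-FREE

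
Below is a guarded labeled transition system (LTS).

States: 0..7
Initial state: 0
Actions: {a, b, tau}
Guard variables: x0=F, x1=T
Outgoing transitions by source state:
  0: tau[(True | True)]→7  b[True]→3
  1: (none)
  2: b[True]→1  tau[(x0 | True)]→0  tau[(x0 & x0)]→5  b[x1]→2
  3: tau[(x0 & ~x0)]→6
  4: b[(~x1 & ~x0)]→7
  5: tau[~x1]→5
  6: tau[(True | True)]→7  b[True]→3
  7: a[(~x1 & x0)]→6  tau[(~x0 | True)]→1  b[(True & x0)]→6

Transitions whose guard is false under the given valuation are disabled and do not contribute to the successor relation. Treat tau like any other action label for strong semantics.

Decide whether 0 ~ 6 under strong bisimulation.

Answer: BISIMILAR

Trace:
Compute ~ classes (split until stable):
  P[0] = {{0,1,2,3,4,5,6,7}}
  P[1] = {{0,2,6},{1,3,4,5},{7}}
  P[2] = {{0,6},{1,3,4,5},{2},{7}}
stable after 3 split(s): 4 block(s)
0∈{0,6}, 6∈{0,6}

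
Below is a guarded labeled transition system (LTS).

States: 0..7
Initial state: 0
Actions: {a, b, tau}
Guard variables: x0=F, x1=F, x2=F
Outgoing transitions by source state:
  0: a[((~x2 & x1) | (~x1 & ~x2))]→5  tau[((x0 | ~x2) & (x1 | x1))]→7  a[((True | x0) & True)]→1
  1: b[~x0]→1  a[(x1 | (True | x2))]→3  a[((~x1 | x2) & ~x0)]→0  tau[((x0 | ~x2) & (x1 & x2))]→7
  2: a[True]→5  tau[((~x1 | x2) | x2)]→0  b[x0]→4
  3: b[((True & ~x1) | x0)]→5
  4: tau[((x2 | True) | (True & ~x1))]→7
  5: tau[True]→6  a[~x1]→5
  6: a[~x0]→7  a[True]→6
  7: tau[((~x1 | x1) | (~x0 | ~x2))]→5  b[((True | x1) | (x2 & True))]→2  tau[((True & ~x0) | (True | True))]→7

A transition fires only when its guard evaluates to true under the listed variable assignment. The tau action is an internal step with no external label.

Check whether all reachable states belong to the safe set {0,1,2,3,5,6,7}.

Safe = {0,1,2,3,5,6,7}
Reach set: {0,1,2,3,5,6,7}
  0: ok
  1: ok
  2: ok
  3: ok
  5: ok
  6: ok
  7: ok

Answer: INVARIANT HOLDS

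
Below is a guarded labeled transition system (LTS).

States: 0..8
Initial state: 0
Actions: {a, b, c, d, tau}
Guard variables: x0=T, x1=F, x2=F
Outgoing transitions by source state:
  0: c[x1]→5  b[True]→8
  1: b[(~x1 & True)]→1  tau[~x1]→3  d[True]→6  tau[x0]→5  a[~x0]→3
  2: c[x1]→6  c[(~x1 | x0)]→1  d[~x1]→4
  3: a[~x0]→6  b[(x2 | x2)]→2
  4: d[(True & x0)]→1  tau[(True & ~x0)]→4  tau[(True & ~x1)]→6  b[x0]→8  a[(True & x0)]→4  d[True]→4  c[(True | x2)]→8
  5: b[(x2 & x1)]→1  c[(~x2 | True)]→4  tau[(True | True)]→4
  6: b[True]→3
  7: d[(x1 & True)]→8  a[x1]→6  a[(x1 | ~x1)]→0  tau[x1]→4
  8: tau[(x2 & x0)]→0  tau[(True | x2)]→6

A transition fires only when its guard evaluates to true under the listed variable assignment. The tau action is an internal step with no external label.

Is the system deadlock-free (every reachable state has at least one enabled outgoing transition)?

R = {0,3,6,8}
  0: b→8  [deg 1]
  3: ∅  [deadlock]
  6: b→3  [deg 1]
  8: tau→6  [deg 1]
witness 3: b·tau·b

Answer: DEADLOCK at state 3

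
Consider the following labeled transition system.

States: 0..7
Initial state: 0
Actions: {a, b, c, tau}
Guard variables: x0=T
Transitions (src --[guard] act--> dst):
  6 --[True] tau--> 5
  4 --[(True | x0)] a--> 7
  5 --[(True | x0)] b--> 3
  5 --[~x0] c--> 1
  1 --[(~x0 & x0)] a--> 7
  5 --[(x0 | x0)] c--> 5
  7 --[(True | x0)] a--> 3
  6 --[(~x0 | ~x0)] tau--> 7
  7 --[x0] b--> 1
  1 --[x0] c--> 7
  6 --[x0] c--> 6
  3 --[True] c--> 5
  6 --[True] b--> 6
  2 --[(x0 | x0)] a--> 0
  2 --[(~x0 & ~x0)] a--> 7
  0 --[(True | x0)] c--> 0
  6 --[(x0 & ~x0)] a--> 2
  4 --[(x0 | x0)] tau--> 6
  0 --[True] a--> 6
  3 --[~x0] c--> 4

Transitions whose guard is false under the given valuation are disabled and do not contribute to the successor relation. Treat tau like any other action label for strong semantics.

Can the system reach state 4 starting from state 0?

Guard filter leaves 14 enabled edge(s).
depth 0: {0}
depth 1: {6}  cumulative {0,6}
depth 2: {5}  cumulative {0,5,6}
depth 3: {3}  cumulative {0,3,5,6}
Reachable = {0,3,5,6}

Answer: UNREACHABLE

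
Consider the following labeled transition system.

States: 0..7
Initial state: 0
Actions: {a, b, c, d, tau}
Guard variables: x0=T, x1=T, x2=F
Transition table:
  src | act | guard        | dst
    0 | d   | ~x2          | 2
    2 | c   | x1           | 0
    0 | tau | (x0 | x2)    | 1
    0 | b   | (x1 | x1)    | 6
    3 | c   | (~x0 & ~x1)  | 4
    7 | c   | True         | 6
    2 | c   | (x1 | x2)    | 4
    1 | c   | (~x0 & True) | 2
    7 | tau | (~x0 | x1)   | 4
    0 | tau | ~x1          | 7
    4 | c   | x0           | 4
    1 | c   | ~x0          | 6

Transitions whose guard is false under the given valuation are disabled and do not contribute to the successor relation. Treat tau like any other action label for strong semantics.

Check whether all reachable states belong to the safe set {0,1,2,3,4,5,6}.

Inv-set: {0,1,2,3,4,5,6}
Reachable = {0,1,2,4,6}
  0: ✓
  1: ✓
  2: ✓
  4: ✓
  6: ✓

Answer: INVARIANT HOLDS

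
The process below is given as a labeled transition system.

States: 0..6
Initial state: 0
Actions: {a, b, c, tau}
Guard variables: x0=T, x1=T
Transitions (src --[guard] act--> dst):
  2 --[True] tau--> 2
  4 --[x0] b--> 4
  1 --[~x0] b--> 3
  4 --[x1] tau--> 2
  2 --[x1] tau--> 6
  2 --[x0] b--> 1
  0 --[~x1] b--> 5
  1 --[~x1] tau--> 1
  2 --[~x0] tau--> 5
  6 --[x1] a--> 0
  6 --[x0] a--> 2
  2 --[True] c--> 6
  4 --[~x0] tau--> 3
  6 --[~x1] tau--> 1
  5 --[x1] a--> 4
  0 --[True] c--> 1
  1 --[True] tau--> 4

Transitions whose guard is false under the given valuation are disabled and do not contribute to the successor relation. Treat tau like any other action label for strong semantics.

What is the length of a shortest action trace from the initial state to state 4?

Answer: 2

Trace:
BFS to 4:
  L0 = {0}
  L1 = {1}
  L2 = {4}
4 enters at depth 2; path c·tau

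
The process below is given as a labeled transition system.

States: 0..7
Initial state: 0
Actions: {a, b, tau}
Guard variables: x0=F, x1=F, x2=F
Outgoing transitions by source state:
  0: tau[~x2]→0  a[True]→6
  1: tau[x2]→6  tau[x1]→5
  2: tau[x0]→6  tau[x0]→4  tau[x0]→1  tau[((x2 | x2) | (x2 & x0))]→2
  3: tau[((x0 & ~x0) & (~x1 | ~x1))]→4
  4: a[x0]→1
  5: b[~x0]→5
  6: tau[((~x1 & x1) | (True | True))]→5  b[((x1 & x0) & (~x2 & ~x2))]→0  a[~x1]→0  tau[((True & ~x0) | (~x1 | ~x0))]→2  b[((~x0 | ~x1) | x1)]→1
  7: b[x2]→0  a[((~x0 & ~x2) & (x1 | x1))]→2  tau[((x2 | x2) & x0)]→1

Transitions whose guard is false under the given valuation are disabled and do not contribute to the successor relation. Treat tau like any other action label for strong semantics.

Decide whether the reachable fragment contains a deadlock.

Answer: DEADLOCK at state 1

Analysis:
Reachable = {0,1,2,5,6}
  0: a→6  tau→0  [deg 2]
  1: ∅  [STUCK]
  2: ∅  [STUCK]
  5: b→5  [deg 1]
  6: a→0  b→1  tau→2  tau→5  [deg 4]
Path to 1: a·b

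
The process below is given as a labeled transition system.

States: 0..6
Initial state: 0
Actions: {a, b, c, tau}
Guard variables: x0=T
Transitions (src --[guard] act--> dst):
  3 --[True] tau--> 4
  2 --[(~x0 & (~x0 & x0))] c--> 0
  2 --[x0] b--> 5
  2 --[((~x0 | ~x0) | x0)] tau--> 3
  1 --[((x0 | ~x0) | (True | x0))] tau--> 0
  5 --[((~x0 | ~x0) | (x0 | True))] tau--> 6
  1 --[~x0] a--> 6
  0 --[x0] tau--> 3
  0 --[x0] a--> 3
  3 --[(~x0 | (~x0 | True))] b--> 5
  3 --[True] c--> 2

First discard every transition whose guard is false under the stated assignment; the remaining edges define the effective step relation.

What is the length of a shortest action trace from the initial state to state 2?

Answer: 2

Analysis:
Breadth-first toward 2:
  depth 0: {0}
  depth 1: {3}
  depth 2: {2,4,5}
first hit 2 at d=2 via a·c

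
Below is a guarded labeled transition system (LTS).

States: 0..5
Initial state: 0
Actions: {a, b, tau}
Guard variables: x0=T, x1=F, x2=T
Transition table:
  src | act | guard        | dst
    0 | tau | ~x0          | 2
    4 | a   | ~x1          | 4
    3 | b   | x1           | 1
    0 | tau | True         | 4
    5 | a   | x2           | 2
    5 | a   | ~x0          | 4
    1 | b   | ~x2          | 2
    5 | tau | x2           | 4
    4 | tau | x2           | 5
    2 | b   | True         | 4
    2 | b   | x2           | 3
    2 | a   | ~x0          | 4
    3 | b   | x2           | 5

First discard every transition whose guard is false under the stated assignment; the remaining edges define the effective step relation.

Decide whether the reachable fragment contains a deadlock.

Reachable = {0,2,3,4,5}
  0: tau→4  [1 out]
  2: b→3  b→4  [2 out]
  3: b→5  [1 out]
  4: a→4  tau→5  [2 out]
  5: a→2  tau→4  [2 out]

Answer: DEADLOCK-FREE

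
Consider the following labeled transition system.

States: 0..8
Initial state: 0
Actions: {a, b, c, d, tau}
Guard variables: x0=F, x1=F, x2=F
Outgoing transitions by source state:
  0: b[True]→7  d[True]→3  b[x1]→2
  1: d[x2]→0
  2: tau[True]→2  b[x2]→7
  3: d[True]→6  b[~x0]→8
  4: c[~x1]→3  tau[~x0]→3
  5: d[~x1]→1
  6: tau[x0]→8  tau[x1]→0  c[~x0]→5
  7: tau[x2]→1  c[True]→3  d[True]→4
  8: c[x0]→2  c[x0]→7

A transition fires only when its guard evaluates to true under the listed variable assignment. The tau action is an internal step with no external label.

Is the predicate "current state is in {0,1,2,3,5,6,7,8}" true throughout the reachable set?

Allowed set {0,1,2,3,5,6,7,8}
Reach set: {0,1,3,4,5,6,7,8}
  0: ✓
  1: ✓
  3: ✓
  4: ✗ unsafe
  5: ✓
  6: ✓
  7: ✓
  8: ✓
witness against invariant: b·d → 4

Answer: INVARIANT VIOLATED at state 4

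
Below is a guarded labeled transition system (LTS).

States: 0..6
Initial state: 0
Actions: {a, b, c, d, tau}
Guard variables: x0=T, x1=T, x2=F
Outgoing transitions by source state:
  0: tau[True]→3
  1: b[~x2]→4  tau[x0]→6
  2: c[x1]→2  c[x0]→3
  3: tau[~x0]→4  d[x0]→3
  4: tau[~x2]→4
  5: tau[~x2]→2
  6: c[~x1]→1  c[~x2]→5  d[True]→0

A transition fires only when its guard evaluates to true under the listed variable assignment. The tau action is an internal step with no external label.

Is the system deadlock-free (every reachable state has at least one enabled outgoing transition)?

Answer: DEADLOCK-FREE

Analysis:
Reach set: {0,3}
  0: tau→3  [deg 1]
  3: d→3  [deg 1]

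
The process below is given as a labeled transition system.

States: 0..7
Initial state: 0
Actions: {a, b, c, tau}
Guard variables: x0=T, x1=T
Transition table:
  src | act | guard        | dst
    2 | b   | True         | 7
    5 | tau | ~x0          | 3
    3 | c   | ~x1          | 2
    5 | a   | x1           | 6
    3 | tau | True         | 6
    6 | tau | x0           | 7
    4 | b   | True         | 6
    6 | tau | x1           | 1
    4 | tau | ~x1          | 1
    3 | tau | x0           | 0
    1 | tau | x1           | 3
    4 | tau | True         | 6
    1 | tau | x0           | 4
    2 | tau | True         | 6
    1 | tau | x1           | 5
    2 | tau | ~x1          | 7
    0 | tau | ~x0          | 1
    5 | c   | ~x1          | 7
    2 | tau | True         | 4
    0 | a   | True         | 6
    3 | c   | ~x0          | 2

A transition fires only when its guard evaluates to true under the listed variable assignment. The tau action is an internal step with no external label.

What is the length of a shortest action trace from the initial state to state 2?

Answer: UNREACHABLE

Trace:
BFS to 2:
  L0 = {0}
  L1 = {6}
  L2 = {1,7}
  L3 = {3,4,5}
2 never appears.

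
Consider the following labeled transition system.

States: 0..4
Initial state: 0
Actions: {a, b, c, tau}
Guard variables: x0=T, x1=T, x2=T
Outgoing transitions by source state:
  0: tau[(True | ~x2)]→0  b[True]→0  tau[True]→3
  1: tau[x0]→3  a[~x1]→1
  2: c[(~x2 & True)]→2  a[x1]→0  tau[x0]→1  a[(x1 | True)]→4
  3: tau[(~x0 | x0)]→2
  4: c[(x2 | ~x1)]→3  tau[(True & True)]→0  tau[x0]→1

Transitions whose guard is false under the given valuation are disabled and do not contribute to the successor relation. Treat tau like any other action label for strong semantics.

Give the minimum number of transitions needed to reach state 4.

BFS to 4:
  Layer 0: {0}
  Layer 1: {3}
  Layer 2: {2}
  Layer 3: {1,4}
first hit 4 at d=3 via tau·tau·a

Answer: 3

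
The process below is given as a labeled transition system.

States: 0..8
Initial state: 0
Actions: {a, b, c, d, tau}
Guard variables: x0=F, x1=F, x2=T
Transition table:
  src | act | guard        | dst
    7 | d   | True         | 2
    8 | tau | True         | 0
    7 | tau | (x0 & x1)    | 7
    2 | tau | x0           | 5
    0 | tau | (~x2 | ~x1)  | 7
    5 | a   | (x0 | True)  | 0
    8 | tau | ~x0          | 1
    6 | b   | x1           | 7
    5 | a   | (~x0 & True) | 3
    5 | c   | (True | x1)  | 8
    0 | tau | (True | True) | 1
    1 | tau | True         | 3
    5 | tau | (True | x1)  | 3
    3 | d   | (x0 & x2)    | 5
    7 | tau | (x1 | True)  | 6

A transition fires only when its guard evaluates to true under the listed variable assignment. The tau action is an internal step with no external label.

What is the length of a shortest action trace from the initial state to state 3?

Answer: 2

Working:
Breadth-first toward 3:
  Layer 0: {0}
  Layer 1: {1,7}
  Layer 2: {2,3,6}
depth(3)=2, e.g. tau·tau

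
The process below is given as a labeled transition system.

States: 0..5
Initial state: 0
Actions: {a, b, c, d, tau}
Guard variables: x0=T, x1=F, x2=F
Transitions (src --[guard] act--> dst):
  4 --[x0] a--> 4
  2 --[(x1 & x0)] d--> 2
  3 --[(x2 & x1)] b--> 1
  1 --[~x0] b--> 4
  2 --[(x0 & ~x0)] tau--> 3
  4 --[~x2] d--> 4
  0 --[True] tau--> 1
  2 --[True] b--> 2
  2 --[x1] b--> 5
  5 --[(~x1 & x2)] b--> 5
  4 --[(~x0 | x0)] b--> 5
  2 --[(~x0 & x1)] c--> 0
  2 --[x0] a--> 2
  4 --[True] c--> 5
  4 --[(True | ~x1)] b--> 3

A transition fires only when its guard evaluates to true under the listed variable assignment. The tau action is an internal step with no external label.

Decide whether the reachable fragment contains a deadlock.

Answer: DEADLOCK at state 1

Working:
R = {0,1}
  0: tau→1  [deg 1]
  1: ∅  [deadlock]
Path to 1: tau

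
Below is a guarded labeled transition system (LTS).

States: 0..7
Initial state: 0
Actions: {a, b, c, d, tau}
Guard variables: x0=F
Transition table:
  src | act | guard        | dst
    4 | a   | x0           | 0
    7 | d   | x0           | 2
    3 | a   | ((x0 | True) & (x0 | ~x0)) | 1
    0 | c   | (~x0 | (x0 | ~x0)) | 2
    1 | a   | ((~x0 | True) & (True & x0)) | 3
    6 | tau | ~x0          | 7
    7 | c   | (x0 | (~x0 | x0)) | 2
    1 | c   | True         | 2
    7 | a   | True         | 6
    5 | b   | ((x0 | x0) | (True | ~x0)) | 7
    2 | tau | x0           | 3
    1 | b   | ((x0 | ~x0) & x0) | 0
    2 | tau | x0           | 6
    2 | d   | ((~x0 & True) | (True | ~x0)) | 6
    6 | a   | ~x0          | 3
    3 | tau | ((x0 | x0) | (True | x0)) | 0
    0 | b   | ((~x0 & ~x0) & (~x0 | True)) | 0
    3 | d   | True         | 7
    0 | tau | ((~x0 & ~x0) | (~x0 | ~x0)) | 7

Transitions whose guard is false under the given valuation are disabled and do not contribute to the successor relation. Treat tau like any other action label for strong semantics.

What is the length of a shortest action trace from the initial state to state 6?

Breadth-first toward 6:
  Layer 0: {0}
  Layer 1: {2,7}
  Layer 2: {6}
depth(6)=2, e.g. c·d

Answer: 2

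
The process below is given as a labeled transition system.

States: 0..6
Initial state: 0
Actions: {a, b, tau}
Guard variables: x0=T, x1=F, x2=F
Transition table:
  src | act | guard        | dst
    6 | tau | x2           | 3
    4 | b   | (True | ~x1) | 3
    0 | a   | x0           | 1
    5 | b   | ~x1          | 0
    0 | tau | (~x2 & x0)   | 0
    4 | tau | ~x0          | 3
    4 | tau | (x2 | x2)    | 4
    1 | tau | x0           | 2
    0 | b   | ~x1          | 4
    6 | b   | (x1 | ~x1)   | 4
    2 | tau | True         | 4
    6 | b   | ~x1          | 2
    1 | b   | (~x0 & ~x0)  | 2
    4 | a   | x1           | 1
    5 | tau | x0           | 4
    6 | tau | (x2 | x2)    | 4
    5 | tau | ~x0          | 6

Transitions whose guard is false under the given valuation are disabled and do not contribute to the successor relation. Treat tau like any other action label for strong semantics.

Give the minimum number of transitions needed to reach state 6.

BFS to 6:
  depth 0: {0}
  depth 1: {1,4}
  depth 2: {2,3}
6 never appears.

Answer: UNREACHABLE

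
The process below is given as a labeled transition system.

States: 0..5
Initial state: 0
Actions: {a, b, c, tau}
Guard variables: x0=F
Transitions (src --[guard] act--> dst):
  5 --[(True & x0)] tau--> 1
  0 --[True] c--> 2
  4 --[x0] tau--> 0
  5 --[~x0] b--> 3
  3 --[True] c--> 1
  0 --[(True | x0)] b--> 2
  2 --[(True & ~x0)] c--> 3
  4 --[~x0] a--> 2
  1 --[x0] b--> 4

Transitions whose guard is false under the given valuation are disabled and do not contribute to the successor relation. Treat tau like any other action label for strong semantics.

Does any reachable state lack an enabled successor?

Reachable = {0,1,2,3}
  0: b→2  c→2  [2 exit(s)]
  1: ∅  [no exit]
  2: c→3  [1 exit(s)]
  3: c→1  [1 exit(s)]
Path to 1: c·c·c

Answer: DEADLOCK at state 1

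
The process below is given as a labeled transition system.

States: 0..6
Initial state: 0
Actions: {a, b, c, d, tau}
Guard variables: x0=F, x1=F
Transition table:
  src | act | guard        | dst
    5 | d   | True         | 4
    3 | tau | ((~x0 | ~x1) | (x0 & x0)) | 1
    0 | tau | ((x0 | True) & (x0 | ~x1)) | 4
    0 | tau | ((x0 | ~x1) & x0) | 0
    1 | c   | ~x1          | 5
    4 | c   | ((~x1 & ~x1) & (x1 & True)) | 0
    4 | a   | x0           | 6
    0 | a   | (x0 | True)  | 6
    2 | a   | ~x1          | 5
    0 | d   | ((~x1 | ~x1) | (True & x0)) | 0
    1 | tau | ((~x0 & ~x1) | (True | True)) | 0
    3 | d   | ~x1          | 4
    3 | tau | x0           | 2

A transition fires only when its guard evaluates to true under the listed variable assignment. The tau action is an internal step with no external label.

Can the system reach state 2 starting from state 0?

Guard filter leaves 9 enabled edge(s).
Layer 0: {0}
Layer 1: {4,6}  total {0,4,6}
R = {0,4,6}

Answer: UNREACHABLE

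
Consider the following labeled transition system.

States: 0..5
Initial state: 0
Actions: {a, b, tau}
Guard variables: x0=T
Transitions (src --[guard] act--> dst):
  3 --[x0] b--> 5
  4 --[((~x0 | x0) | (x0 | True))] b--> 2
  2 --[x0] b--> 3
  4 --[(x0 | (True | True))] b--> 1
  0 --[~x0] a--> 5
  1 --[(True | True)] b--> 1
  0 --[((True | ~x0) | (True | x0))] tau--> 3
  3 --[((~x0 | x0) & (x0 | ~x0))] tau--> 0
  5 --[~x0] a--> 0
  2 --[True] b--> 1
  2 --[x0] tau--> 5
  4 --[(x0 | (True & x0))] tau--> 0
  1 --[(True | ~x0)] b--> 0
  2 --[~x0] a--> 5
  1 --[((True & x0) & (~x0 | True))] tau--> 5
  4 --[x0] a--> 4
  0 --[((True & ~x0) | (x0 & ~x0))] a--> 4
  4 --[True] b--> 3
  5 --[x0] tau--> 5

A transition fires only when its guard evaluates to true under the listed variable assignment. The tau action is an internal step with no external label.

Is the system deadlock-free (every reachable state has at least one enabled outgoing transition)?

Answer: DEADLOCK-FREE

Working:
Reach set: {0,3,5}
  0: tau→3  [deg 1]
  3: b→5  tau→0  [deg 2]
  5: tau→5  [deg 1]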